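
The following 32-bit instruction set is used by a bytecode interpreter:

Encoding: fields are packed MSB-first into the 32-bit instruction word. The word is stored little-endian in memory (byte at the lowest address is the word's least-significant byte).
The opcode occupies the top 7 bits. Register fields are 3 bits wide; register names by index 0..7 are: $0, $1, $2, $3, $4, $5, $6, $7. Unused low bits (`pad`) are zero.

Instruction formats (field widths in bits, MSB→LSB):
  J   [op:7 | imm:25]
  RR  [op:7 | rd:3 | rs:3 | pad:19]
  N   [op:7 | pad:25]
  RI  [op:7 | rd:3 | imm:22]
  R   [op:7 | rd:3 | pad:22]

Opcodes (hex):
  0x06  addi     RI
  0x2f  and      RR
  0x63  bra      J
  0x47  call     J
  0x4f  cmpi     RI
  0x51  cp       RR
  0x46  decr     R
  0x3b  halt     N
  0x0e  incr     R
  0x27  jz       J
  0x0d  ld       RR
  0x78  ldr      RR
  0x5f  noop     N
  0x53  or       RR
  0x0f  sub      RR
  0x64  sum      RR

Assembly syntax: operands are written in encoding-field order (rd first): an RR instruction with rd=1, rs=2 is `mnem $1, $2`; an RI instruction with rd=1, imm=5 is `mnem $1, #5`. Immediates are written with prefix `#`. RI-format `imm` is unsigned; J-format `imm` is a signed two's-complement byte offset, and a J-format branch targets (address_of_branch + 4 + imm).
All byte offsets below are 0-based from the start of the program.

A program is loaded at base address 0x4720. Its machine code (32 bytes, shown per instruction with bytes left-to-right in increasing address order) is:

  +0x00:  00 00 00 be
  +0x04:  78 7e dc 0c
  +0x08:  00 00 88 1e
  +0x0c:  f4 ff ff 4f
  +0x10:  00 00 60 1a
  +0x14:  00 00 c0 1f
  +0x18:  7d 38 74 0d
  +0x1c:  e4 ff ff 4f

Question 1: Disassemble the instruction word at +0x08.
sub $2, $1

+0x08: 00 00 88 1e ⇒ word 0x1e880000 (little)
  op=0x1e880000>>25=0xf ⇒ sub (RR)
  rd: (w>>22)&0x7=0x2 → $2
  rs: (w>>19)&0x7=0x1 → $1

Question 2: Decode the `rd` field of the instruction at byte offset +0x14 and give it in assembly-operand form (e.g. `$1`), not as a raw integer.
@+14  little-endian(00 00 c0 1f) = 0x1fc00000
  opcode bits[31:25]=0xf: sub/RR
  [24:22] rd=7 = $7
  [21:19] rs=0 = $0

$7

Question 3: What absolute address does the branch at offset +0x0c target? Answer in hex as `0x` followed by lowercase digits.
off 0x0c: read f4 ff ff 4f as little → 0x4ffffff4
  top 7b → 0x27 → jz [J]
  [24:0] imm=33554420 (s25→-12) = #-12
  target = base 0x4720 + off 0x0c + 4 + imm -12 = 0x4724

0x4724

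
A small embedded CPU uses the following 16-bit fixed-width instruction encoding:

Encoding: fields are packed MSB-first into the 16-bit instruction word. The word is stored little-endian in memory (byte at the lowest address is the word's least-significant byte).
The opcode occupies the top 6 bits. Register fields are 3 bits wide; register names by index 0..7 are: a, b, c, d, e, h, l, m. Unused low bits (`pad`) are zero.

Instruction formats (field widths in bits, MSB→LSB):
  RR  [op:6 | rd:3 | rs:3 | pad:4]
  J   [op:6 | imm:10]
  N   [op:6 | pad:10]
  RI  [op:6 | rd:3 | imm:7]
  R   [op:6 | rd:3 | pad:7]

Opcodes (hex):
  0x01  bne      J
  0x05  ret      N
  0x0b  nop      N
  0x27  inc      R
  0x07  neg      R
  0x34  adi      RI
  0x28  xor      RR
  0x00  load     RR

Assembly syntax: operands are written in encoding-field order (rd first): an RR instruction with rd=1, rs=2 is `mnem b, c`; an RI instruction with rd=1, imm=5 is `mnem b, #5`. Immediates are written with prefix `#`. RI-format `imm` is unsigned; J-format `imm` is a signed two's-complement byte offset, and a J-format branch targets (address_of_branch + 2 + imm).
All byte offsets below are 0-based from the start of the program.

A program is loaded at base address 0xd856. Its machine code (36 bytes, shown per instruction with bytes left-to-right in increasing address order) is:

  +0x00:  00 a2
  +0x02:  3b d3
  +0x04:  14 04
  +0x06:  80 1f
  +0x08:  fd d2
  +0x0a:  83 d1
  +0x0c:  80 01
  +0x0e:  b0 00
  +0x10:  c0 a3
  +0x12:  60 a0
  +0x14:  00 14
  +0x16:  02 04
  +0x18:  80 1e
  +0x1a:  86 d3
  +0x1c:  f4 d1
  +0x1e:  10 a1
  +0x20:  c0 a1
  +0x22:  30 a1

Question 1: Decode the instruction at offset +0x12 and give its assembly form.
xor a, l

off 0x12: read 60 a0 as little → 0xa060
  op=0xa060>>10=0x28 ⇒ xor (RR)
  rd@[9:7]=0x0 ⇒ a
  rs@[6:4]=0x6 ⇒ l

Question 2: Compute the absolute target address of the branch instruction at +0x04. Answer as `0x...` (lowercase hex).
0xd870

+0x04: 14 04 ⇒ word 0x0414 (little)
  op=0x0414>>10=0x1 ⇒ bne (J)
  imm@[9:0]=0x14 ⇒ #20
  target = base 0xd856 + off 0x04 + 2 + imm 20 = 0xd870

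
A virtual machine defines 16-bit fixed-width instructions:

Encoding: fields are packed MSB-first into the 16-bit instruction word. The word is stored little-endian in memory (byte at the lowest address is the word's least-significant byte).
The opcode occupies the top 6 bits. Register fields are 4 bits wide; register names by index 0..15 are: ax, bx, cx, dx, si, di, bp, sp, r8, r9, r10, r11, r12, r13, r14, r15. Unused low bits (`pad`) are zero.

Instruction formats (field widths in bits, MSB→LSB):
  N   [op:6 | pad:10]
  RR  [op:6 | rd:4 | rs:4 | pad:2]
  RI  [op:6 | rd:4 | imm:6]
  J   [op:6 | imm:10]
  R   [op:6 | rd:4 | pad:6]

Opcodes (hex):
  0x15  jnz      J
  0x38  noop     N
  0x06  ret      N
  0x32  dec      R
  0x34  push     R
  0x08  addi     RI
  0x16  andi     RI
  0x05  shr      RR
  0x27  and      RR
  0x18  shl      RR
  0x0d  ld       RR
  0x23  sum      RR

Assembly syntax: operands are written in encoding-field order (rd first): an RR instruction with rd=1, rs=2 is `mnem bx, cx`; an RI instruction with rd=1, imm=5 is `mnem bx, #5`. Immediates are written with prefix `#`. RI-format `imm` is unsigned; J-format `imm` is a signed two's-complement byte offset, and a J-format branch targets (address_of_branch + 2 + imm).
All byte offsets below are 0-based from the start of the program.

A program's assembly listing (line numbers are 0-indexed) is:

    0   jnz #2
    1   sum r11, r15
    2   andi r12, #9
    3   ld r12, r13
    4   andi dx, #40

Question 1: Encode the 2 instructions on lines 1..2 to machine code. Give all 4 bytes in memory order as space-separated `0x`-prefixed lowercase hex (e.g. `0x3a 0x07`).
L1: sum op=0x23:6|rd=11:4|rs=15:4|pad=0:2 ⇒ 0x8efc ⇒ little fc 8e
L2: andi op=0x16:6|rd=12:4|imm=9:6 ⇒ 0x5b09 ⇒ little 09 5b

0xfc 0x8e 0x09 0x5b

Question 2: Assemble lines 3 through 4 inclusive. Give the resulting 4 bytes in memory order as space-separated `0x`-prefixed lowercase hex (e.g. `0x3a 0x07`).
0x34 0x37 0xe8 0x58

L3: ld op=0xd:6|rd=12:4|rs=13:4|pad=0:2 ⇒ 0x3734 ⇒ little 34 37
L4: andi op=0x16:6|rd=3:4|imm=40:6 ⇒ 0x58e8 ⇒ little e8 58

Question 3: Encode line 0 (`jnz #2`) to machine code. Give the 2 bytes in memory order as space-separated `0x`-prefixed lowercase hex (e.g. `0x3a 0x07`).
L0: jnz op=0x15:6|imm=2:10 ⇒ 0x5402 ⇒ little 02 54

0x02 0x54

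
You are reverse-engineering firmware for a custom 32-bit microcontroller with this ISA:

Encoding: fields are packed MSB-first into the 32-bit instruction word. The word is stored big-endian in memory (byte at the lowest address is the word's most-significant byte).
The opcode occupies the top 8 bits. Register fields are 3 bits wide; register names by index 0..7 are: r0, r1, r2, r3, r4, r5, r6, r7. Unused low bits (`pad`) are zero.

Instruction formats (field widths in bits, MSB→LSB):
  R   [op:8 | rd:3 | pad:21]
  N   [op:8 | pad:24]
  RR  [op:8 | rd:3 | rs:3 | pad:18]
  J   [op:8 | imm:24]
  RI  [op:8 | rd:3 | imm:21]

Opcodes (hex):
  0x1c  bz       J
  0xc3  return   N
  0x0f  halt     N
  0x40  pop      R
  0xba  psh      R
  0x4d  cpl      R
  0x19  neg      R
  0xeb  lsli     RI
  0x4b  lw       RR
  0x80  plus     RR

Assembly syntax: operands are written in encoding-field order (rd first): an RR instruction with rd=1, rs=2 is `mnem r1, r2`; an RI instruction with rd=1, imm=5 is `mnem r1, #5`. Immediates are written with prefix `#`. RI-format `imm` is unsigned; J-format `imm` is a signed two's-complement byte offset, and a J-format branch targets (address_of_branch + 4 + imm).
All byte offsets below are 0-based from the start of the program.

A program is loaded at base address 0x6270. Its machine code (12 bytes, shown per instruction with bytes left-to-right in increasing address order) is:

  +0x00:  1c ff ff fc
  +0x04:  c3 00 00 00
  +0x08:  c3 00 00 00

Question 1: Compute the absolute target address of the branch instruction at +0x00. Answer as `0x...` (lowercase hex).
off 0x00: read 1c ff ff fc as big → 0x1cfffffc
  op=0x1cfffffc>>24=0x1c ⇒ bz (J)
  imm@[23:0]=0xfffffc (s24→-4) ⇒ #-4
  target = base 0x6270 + off 0x00 + 4 + imm -4 = 0x6270

0x6270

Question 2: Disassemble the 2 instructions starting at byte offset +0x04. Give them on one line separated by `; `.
off 0x04: read c3 00 00 00 as big → 0xc3000000
  top 8b → 0xc3 → return [N]
off 0x08: read c3 00 00 00 as big → 0xc3000000
  top 8b → 0xc3 → return [N]

return; return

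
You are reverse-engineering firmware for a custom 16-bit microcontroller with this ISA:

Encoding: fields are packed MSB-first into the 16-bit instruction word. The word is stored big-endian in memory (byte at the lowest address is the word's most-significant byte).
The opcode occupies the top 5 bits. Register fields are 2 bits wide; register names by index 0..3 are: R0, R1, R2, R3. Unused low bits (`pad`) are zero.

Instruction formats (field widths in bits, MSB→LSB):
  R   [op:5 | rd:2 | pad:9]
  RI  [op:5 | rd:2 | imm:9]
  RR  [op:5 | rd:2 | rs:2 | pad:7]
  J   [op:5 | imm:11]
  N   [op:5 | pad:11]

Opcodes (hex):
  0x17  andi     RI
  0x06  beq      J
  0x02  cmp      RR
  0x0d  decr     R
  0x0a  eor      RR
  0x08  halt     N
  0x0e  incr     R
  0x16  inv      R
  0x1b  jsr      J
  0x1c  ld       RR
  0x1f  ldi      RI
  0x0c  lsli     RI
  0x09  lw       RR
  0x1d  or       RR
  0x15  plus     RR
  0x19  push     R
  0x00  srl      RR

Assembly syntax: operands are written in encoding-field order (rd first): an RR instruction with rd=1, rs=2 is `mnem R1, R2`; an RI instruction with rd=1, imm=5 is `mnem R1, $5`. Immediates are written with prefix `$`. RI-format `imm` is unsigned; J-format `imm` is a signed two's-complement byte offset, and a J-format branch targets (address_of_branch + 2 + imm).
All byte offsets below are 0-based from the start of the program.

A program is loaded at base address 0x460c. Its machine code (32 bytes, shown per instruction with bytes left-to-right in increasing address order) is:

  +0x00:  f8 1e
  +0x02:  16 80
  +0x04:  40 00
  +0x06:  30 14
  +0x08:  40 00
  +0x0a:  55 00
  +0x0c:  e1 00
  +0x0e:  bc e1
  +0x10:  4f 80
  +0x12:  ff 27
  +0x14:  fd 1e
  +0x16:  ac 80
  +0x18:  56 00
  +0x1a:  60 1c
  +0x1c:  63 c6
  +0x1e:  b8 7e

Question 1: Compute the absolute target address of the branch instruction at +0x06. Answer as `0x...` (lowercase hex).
@+06  big-endian(30 14) = 0x3014
  top 5b → 0x6 → beq [J]
  imm: (w>>0)&0x7ff=0x14 → $20
  target = base 0x460c + off 0x06 + 2 + imm 20 = 0x4628

0x4628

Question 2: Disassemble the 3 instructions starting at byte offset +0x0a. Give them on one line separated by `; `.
eor R2, R2; ld R0, R2; andi R2, $225

[0a] 55 00 → 0x5500
  opcode bits[15:11]=0xa: eor/RR
  [10:9] rd=2 = R2
  [8:7] rs=2 = R2
[0c] e1 00 → 0xe100
  opcode bits[15:11]=0x1c: ld/RR
  [10:9] rd=0 = R0
  [8:7] rs=2 = R2
[0e] bc e1 → 0xbce1
  opcode bits[15:11]=0x17: andi/RI
  [10:9] rd=2 = R2
  [8:0] imm=225 = $225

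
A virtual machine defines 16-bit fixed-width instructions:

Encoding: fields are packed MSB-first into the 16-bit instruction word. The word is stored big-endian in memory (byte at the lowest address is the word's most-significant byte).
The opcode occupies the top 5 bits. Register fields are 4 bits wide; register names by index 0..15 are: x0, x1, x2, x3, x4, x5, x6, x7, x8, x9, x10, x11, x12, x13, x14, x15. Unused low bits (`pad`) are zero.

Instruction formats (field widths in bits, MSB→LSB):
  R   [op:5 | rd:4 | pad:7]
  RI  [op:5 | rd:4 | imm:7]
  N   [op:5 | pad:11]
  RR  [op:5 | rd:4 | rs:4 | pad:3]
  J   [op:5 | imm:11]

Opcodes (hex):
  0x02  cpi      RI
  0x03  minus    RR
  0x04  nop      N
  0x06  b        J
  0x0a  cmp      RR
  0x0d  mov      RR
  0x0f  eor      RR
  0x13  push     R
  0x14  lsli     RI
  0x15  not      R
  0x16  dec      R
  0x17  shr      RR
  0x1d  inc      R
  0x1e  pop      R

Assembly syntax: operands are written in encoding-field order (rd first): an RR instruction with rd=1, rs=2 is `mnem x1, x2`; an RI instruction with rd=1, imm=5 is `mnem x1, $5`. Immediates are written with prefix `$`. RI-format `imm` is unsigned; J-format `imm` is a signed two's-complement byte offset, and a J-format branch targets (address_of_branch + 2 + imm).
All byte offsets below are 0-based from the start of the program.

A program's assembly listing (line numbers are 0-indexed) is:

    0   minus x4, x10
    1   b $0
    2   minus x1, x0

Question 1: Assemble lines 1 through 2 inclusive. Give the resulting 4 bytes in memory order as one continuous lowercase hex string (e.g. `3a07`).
30001880

L1: b op=0x6:5|imm=0:11 ⇒ 0x3000 ⇒ big 30 00
L2: minus op=0x3:5|rd=1:4|rs=0:4|pad=0:3 ⇒ 0x1880 ⇒ big 18 80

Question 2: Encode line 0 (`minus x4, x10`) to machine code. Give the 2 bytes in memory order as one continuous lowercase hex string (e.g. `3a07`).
1a50

L0: minus op=0x3:5|rd=4:4|rs=10:4|pad=0:3 ⇒ 0x1a50 ⇒ big 1a 50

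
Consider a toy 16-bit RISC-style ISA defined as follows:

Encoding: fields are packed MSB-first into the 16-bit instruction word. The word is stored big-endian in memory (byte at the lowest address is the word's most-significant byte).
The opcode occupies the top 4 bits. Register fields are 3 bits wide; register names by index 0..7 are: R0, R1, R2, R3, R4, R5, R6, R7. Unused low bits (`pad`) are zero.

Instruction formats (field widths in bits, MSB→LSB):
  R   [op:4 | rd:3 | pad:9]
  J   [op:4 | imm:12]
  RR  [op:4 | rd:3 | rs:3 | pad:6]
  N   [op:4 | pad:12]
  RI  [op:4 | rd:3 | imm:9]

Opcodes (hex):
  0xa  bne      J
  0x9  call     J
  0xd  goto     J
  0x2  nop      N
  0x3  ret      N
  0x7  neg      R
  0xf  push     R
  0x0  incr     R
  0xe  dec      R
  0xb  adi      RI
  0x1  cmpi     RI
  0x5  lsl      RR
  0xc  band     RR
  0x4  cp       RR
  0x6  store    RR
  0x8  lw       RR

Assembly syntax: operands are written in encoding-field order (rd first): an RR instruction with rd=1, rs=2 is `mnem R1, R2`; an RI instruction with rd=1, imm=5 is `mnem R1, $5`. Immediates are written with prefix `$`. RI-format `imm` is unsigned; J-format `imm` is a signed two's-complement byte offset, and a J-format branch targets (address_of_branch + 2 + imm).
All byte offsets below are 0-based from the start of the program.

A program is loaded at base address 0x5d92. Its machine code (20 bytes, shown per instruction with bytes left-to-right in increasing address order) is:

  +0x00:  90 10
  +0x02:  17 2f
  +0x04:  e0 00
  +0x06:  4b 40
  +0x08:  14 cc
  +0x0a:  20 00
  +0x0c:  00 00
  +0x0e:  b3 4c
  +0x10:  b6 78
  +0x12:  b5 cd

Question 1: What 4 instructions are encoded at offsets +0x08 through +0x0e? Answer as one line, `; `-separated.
+0x08: 14 cc ⇒ word 0x14cc (big)
  top 4b → 0x1 → cmpi [RI]
  rd@[11:9]=0x2 ⇒ R2
  imm@[8:0]=0xcc ⇒ $204
+0x0a: 20 00 ⇒ word 0x2000 (big)
  top 4b → 0x2 → nop [N]
+0x0c: 00 00 ⇒ word 0x0000 (big)
  top 4b → 0x0 → incr [R]
  rd@[11:9]=0x0 ⇒ R0
+0x0e: b3 4c ⇒ word 0xb34c (big)
  top 4b → 0xb → adi [RI]
  rd@[11:9]=0x1 ⇒ R1
  imm@[8:0]=0x14c ⇒ $332

cmpi R2, $204; nop; incr R0; adi R1, $332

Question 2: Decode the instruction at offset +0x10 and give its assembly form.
@+10  big-endian(b6 78) = 0xb678
  opcode bits[15:12]=0xb: adi/RI
  [11:9] rd=3 = R3
  [8:0] imm=120 = $120

adi R3, $120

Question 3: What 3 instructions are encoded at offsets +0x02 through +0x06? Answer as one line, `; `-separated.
off 0x02: read 17 2f as big → 0x172f
  top 4b → 0x1 → cmpi [RI]
  [11:9] rd=3 = R3
  [8:0] imm=303 = $303
off 0x04: read e0 00 as big → 0xe000
  top 4b → 0xe → dec [R]
  [11:9] rd=0 = R0
off 0x06: read 4b 40 as big → 0x4b40
  top 4b → 0x4 → cp [RR]
  [11:9] rd=5 = R5
  [8:6] rs=5 = R5

cmpi R3, $303; dec R0; cp R5, R5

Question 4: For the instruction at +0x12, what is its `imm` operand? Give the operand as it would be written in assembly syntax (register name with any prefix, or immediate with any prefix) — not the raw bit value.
$461

off 0x12: read b5 cd as big → 0xb5cd
  op=0xb5cd>>12=0xb ⇒ adi (RI)
  rd@[11:9]=0x2 ⇒ R2
  imm@[8:0]=0x1cd ⇒ $461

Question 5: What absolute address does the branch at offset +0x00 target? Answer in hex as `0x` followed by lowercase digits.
off 0x00: read 90 10 as big → 0x9010
  op=0x9010>>12=0x9 ⇒ call (J)
  [11:0] imm=16 = $16
  target = base 0x5d92 + off 0x00 + 2 + imm 16 = 0x5da4

0x5da4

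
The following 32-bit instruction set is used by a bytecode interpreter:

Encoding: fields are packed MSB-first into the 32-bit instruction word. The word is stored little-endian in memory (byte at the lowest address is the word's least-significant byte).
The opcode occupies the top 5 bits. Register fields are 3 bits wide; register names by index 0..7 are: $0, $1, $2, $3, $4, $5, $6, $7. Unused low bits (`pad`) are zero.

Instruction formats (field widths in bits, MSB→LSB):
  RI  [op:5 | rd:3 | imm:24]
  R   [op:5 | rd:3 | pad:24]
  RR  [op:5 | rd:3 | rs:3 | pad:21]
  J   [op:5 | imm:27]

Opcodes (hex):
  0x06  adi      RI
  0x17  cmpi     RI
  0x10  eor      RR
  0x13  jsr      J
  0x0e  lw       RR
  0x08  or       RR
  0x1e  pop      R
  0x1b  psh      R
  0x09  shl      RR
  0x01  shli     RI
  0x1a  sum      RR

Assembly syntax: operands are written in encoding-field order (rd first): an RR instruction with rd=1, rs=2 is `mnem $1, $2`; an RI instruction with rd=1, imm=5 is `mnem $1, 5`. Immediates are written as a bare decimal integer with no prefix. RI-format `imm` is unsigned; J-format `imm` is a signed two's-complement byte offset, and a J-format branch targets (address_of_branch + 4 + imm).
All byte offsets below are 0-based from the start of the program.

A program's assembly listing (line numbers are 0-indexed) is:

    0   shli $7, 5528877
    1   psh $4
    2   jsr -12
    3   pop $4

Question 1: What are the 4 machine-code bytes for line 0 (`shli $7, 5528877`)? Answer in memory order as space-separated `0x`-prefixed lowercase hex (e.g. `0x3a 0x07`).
0x2d 0x5d 0x54 0x0f

L0: shli op=0x1:5|rd=7:3|imm=5528877:24 ⇒ 0x0f545d2d ⇒ little 2d 5d 54 0f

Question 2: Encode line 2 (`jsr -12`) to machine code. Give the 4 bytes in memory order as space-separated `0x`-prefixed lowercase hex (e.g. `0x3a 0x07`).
0xf4 0xff 0xff 0x9f

2. jsr fields op=0x13:5|imm=-12:27 → word 9ffffff4h → f4 ff ff 9f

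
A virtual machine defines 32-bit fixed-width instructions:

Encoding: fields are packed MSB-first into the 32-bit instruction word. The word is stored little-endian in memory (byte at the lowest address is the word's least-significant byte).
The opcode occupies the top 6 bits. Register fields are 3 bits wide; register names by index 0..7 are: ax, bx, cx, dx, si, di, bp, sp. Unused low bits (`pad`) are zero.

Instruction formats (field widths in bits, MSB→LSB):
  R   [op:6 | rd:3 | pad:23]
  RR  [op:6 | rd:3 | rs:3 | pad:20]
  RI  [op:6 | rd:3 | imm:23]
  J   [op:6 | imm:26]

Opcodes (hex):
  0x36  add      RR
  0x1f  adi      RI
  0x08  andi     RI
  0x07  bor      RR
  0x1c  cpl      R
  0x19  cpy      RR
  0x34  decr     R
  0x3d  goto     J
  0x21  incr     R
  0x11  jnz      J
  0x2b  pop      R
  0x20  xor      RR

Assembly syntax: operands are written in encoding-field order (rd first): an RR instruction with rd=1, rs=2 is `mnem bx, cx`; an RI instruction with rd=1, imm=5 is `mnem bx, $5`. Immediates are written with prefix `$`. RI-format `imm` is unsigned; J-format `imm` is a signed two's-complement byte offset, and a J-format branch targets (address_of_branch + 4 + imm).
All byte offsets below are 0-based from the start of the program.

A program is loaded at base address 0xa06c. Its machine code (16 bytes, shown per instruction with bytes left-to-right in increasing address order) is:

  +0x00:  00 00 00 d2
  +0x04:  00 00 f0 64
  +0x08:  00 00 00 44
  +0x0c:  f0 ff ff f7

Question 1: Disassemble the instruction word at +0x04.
@+04  little-endian(00 00 f0 64) = 0x64f00000
  opcode bits[31:26]=0x19: cpy/RR
  rd: (w>>23)&0x7=0x1 → bx
  rs: (w>>20)&0x7=0x7 → sp

cpy bx, sp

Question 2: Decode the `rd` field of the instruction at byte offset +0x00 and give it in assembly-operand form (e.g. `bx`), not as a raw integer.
si

[00] 00 00 00 d2 → 0xd2000000
  top 6b → 0x34 → decr [R]
  [25:23] rd=4 = si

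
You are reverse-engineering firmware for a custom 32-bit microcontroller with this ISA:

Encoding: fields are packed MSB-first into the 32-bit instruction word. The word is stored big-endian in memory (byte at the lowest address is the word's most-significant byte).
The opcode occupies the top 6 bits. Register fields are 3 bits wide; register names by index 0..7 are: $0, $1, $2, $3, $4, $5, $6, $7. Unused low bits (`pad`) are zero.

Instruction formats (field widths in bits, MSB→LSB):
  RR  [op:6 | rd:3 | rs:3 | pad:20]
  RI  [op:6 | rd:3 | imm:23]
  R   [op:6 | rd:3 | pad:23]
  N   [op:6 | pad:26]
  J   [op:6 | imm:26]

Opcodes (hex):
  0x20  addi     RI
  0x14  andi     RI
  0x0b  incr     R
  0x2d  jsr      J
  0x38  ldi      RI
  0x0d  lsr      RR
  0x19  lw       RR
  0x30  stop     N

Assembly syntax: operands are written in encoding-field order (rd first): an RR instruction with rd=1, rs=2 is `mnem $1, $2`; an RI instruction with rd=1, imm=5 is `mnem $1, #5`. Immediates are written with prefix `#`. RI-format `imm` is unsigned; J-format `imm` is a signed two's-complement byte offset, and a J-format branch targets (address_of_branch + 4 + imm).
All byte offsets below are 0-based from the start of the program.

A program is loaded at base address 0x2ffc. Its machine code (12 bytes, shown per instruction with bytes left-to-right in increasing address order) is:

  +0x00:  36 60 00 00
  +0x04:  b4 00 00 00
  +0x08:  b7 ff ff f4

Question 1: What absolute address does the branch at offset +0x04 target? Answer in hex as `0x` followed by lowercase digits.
@+04  big-endian(b4 00 00 00) = 0xb4000000
  top 6b → 0x2d → jsr [J]
  [25:0] imm=0 = #0
  target = base 0x2ffc + off 0x04 + 4 + imm 0 = 0x3004

0x3004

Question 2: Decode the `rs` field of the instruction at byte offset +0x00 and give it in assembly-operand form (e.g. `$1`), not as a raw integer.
$6

[00] 36 60 00 00 → 0x36600000
  op=0x36600000>>26=0xd ⇒ lsr (RR)
  rd: (w>>23)&0x7=0x4 → $4
  rs: (w>>20)&0x7=0x6 → $6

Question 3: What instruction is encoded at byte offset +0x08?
[08] b7 ff ff f4 → 0xb7fffff4
  opcode bits[31:26]=0x2d: jsr/J
  imm@[25:0]=0x3fffff4 (s26→-12) ⇒ #-12

jsr #-12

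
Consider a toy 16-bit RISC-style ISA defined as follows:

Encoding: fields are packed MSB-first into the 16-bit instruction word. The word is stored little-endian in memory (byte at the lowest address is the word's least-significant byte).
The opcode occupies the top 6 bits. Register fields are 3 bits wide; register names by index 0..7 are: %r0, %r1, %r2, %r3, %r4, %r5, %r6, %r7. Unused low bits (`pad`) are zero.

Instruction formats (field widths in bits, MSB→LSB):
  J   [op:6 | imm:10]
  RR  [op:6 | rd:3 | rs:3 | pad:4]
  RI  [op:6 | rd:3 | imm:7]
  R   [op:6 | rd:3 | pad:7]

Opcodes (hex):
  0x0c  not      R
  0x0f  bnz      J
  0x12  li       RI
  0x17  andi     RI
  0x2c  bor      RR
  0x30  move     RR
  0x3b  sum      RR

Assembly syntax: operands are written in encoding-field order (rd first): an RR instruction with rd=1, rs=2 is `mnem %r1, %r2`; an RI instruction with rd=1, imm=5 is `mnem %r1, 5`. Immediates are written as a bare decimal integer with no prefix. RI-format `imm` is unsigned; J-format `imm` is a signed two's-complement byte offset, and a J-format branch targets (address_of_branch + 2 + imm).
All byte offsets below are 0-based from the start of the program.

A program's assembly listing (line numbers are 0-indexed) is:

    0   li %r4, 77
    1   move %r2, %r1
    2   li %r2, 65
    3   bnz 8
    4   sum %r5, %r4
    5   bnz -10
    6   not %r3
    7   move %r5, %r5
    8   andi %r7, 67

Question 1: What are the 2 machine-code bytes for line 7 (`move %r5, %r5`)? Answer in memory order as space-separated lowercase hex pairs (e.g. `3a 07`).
7. move fields op=0x30:6|rd=5:3|rs=5:3|pad=0:4 → word c2d0h → d0 c2

d0 c2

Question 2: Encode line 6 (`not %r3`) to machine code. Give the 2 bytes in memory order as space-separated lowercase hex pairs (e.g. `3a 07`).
L6: not op=0xc:6|rd=3:3|pad=0:7 ⇒ 0x3180 ⇒ little 80 31

80 31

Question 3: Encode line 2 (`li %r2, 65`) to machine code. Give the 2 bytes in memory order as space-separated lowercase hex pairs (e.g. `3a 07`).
line 2 (li): pack op=0x12:6|rd=2:3|imm=65:7 = 0x4941; little→ 41 49

41 49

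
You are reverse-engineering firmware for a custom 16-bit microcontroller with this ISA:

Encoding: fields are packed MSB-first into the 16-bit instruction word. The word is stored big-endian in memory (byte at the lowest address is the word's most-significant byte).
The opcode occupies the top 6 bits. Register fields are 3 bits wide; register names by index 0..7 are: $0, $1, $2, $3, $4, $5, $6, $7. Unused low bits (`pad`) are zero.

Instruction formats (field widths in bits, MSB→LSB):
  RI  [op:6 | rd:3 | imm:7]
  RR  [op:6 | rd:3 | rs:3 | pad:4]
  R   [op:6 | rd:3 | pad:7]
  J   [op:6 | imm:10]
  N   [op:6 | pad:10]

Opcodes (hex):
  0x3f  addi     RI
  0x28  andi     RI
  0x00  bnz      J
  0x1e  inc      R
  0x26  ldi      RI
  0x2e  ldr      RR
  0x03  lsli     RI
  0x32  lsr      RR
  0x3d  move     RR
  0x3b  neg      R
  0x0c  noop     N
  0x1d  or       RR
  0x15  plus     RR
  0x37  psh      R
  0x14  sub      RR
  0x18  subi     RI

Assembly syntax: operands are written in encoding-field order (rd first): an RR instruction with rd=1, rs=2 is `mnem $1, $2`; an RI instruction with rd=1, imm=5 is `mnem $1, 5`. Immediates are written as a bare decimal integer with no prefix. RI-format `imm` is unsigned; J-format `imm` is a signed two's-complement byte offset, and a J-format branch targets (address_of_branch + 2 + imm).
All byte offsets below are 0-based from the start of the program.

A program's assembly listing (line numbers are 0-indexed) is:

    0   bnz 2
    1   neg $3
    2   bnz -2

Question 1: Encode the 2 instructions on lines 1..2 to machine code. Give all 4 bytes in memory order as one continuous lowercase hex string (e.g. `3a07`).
1. neg fields op=0x3b:6|rd=3:3|pad=0:7 → word ed80h → ed 80
2. bnz fields op=0x0:6|imm=-2:10 → word 03feh → 03 fe

ed8003fe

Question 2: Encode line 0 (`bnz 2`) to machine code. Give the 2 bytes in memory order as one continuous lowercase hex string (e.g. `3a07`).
0. bnz fields op=0x0:6|imm=2:10 → word 0002h → 00 02

0002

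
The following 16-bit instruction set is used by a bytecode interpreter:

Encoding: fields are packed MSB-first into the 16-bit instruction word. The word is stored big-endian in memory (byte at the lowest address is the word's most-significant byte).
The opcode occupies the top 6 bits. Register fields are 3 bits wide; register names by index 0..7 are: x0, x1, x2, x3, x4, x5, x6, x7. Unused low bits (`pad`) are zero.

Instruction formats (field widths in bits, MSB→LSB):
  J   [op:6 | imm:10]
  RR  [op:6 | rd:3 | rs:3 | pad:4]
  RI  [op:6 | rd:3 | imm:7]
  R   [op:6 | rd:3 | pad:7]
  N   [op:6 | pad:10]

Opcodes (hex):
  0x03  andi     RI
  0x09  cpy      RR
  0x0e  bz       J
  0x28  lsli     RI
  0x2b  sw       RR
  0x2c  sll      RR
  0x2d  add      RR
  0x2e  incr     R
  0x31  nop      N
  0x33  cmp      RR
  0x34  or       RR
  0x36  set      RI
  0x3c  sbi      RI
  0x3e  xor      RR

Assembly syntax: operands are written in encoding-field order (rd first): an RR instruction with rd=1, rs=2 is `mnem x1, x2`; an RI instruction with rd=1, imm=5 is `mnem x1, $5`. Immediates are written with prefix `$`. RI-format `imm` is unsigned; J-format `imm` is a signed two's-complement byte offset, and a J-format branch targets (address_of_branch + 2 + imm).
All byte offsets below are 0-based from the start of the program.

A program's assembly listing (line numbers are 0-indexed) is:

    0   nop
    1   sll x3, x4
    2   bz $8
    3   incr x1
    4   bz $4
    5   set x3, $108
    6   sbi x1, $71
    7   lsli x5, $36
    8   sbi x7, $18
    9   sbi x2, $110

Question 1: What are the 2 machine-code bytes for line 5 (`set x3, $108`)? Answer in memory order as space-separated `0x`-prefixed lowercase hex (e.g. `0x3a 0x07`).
L5: set op=0x36:6|rd=3:3|imm=108:7 ⇒ 0xd9ec ⇒ big d9 ec

0xd9 0xec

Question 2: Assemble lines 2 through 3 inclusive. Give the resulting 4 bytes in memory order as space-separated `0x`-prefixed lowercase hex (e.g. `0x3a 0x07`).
L2: bz op=0xe:6|imm=8:10 ⇒ 0x3808 ⇒ big 38 08
L3: incr op=0x2e:6|rd=1:3|pad=0:7 ⇒ 0xb880 ⇒ big b8 80

0x38 0x08 0xb8 0x80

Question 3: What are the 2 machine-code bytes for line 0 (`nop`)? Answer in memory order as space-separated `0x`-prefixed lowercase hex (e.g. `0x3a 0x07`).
0. nop fields op=0x31:6|pad=0:10 → word c400h → c4 00

0xc4 0x00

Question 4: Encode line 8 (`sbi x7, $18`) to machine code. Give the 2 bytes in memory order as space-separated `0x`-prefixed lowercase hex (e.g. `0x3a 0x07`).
8. sbi fields op=0x3c:6|rd=7:3|imm=18:7 → word f392h → f3 92

0xf3 0x92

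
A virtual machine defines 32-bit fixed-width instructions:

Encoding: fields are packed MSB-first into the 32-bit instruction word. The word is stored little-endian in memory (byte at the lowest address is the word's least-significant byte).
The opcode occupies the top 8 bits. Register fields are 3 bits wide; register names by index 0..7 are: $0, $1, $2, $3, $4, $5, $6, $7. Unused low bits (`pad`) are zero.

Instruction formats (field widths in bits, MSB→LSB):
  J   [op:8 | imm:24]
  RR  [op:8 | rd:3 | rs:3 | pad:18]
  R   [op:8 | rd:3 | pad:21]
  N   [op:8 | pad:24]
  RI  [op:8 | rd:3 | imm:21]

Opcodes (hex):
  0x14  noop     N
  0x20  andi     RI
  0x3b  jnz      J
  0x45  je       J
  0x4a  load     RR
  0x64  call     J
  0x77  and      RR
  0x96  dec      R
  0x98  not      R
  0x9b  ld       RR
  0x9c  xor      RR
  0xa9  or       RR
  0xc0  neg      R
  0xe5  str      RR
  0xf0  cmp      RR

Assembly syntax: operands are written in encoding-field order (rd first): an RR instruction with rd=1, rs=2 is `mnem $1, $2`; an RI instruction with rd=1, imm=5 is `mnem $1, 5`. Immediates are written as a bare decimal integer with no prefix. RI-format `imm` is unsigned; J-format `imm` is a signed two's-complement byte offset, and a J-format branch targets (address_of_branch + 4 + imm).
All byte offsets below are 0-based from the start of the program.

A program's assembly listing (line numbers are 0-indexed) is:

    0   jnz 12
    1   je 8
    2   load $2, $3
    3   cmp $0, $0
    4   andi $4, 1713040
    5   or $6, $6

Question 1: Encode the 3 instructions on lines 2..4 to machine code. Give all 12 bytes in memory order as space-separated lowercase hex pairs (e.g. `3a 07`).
00 00 4c 4a 00 00 00 f0 90 23 9a 20

2. load fields op=0x4a:8|rd=2:3|rs=3:3|pad=0:18 → word 4a4c0000h → 00 00 4c 4a
3. cmp fields op=0xf0:8|rd=0:3|rs=0:3|pad=0:18 → word f0000000h → 00 00 00 f0
4. andi fields op=0x20:8|rd=4:3|imm=1713040:21 → word 209a2390h → 90 23 9a 20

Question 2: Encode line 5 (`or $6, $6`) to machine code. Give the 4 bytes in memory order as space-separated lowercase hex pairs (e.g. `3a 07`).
00 00 d8 a9

line 5 (or): pack op=0xa9:8|rd=6:3|rs=6:3|pad=0:18 = 0xa9d80000; little→ 00 00 d8 a9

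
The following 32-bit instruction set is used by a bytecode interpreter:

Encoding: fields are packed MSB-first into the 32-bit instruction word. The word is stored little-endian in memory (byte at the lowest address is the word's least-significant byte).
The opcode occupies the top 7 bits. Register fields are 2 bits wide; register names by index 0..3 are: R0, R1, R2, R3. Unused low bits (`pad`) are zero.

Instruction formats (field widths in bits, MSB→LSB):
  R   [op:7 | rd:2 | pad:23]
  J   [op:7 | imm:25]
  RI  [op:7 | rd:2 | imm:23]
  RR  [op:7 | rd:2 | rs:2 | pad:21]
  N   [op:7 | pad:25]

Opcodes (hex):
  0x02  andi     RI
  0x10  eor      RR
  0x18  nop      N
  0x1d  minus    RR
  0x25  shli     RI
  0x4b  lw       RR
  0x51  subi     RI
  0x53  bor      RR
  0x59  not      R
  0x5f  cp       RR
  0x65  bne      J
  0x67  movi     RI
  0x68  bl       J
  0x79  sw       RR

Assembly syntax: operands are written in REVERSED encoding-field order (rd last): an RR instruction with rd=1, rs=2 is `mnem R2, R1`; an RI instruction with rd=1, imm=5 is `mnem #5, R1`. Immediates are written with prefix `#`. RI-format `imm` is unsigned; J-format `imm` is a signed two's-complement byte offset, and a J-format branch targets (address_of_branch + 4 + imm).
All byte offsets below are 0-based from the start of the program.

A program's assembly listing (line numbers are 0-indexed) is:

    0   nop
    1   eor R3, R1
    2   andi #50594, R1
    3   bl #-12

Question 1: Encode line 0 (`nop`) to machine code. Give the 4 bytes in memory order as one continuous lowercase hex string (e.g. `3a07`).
0. nop fields op=0x18:7|pad=0:25 → word 30000000h → 00 00 00 30

00000030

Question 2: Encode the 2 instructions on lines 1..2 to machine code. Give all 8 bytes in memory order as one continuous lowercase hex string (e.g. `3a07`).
1. eor fields op=0x10:7|rd=1:2|rs=3:2|pad=0:21 → word 20e00000h → 00 00 e0 20
2. andi fields op=0x2:7|rd=1:2|imm=50594:23 → word 0480c5a2h → a2 c5 80 04

0000e020a2c58004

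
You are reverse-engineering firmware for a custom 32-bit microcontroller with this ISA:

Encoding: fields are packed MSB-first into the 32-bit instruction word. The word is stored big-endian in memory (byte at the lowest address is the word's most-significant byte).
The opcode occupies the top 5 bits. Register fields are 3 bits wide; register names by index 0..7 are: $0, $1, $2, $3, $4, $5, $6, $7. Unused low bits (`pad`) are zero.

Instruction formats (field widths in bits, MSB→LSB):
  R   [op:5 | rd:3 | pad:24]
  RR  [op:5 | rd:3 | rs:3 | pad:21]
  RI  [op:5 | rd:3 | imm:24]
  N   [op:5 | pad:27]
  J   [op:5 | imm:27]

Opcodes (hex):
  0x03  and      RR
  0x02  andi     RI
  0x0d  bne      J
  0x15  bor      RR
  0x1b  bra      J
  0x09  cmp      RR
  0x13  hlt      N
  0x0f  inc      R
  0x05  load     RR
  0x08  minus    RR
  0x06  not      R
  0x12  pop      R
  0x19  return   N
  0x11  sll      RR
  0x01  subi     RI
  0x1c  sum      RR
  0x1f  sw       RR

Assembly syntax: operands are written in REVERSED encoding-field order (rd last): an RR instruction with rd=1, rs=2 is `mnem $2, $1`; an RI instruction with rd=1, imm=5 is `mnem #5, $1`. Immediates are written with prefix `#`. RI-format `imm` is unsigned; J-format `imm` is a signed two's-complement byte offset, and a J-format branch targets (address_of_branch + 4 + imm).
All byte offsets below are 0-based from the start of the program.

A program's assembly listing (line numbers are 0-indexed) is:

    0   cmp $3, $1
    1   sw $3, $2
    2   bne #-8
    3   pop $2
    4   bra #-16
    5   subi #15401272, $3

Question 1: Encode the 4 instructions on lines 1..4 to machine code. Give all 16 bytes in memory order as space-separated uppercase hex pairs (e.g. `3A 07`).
line 1 (sw): pack op=0x1f:5|rd=2:3|rs=3:3|pad=0:21 = 0xfa600000; big→ fa 60 00 00
line 2 (bne): pack op=0xd:5|imm=-8:27 = 0x6ffffff8; big→ 6f ff ff f8
line 3 (pop): pack op=0x12:5|rd=2:3|pad=0:24 = 0x92000000; big→ 92 00 00 00
line 4 (bra): pack op=0x1b:5|imm=-16:27 = 0xdffffff0; big→ df ff ff f0

FA 60 00 00 6F FF FF F8 92 00 00 00 DF FF FF F0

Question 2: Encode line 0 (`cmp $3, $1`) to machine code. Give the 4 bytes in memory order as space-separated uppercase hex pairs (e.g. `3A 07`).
49 60 00 00

L0: cmp op=0x9:5|rd=1:3|rs=3:3|pad=0:21 ⇒ 0x49600000 ⇒ big 49 60 00 00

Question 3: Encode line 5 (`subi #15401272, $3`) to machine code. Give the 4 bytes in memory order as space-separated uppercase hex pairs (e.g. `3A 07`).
0B EB 01 38

5. subi fields op=0x1:5|rd=3:3|imm=15401272:24 → word 0beb0138h → 0b eb 01 38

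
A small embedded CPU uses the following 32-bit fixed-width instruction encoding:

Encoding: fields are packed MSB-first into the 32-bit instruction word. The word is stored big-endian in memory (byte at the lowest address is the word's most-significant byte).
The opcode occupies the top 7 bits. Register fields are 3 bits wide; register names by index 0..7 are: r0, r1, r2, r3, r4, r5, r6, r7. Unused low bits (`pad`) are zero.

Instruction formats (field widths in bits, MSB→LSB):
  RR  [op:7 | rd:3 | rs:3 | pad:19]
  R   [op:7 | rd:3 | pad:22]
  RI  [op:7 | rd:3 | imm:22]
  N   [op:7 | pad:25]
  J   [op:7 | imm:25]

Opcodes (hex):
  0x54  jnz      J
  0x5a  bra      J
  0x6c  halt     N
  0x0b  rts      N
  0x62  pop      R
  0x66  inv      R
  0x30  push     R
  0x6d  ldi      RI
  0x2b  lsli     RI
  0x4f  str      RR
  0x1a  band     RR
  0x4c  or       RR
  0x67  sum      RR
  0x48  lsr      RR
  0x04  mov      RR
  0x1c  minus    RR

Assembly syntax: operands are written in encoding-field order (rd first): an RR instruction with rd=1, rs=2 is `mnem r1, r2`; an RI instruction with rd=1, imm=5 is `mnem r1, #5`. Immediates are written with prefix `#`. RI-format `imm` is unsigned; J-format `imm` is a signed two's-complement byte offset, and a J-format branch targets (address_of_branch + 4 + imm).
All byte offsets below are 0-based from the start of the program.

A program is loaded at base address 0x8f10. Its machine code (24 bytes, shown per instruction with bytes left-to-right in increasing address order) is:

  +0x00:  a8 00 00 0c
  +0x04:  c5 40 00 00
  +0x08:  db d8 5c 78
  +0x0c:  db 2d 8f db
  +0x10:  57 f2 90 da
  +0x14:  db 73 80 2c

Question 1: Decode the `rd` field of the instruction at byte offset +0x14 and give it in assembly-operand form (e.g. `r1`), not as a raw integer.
off 0x14: read db 73 80 2c as big → 0xdb73802c
  top 7b → 0x6d → ldi [RI]
  [24:22] rd=5 = r5
  [21:0] imm=3375148 = #3375148

r5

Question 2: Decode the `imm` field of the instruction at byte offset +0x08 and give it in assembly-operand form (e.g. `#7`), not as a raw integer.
#1596536

off 0x08: read db d8 5c 78 as big → 0xdbd85c78
  opcode bits[31:25]=0x6d: ldi/RI
  [24:22] rd=7 = r7
  [21:0] imm=1596536 = #1596536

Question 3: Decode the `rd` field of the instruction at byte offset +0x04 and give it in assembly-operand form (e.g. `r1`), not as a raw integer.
off 0x04: read c5 40 00 00 as big → 0xc5400000
  opcode bits[31:25]=0x62: pop/R
  rd@[24:22]=0x5 ⇒ r5

r5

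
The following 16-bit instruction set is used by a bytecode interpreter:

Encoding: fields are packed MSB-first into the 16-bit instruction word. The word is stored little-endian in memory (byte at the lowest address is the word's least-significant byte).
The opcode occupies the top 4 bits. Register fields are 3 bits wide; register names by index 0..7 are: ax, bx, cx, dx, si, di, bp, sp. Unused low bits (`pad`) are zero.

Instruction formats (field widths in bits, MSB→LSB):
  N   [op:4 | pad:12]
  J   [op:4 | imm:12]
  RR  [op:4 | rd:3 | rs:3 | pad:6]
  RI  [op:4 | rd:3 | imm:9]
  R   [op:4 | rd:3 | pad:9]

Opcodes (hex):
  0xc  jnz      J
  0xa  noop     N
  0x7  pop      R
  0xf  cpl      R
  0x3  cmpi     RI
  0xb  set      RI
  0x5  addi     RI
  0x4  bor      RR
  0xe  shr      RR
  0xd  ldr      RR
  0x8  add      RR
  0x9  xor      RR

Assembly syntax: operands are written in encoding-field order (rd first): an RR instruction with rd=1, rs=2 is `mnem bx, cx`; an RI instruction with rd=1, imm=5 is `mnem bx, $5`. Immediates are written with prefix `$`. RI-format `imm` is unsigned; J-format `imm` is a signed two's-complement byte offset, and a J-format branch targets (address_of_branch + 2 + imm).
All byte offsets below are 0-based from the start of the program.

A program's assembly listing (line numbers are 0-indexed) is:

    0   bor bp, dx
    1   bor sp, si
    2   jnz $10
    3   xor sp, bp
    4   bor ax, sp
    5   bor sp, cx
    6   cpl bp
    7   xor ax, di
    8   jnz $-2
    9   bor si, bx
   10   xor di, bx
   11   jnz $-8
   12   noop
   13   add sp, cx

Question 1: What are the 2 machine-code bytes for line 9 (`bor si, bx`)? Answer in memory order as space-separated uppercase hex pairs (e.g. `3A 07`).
L9: bor op=0x4:4|rd=4:3|rs=1:3|pad=0:6 ⇒ 0x4840 ⇒ little 40 48

40 48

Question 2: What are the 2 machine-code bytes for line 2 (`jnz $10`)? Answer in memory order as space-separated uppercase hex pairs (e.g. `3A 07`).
0A C0

2. jnz fields op=0xc:4|imm=10:12 → word c00ah → 0a c0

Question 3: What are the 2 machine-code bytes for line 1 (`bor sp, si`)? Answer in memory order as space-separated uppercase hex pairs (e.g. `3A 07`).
line 1 (bor): pack op=0x4:4|rd=7:3|rs=4:3|pad=0:6 = 0x4f00; little→ 00 4f

00 4F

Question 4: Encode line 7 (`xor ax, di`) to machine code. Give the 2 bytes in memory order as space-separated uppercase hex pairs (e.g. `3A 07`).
line 7 (xor): pack op=0x9:4|rd=0:3|rs=5:3|pad=0:6 = 0x9140; little→ 40 91

40 91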